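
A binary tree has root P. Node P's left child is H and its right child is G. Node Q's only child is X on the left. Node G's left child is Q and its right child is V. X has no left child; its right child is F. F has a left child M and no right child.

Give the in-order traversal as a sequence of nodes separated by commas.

In-order visits the left subtree, then the node, then the right subtree.
At P: go left to H.
  H is a leaf — visit H.
Visit P.
At P: go right to G.
  At G: go left to Q.
    At Q: go left to X.
      At X: no left child.
      Visit X.
      At X: go right to F.
        At F: go left to M.
          M is a leaf — visit M.
        Visit F.
        At F: no right child.
    Visit Q.
    At Q: no right child.
  Visit G.
  At G: go right to V.
    V is a leaf — visit V.

H, P, X, M, F, Q, G, V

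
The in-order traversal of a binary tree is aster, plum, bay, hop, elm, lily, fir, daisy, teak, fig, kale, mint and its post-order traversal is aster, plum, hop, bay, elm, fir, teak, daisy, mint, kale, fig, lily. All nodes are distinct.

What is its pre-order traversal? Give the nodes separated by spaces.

The last element of post-order is the root; it splits in-order into left and right subtrees.
Root lily: left subtree has 5 nodes {aster, plum, bay, hop, elm}, right has 6 {fir, daisy, teak, fig, kale, mint}.
  Root elm: left subtree has 4 nodes {aster, plum, bay, hop}, right has 0 { }.
    Root bay: left subtree has 2 nodes {aster, plum}, right has 1 {hop}.
      Root plum: left subtree has 1 node {aster}, right has 0 { }.
  Root fig: left subtree has 3 nodes {fir, daisy, teak}, right has 2 {kale, mint}.
    Root daisy: left subtree has 1 node {fir}, right has 1 {teak}.
    Root kale: left subtree has 0 nodes { }, right has 1 {mint}.

lily elm bay plum aster hop fig daisy fir teak kale mint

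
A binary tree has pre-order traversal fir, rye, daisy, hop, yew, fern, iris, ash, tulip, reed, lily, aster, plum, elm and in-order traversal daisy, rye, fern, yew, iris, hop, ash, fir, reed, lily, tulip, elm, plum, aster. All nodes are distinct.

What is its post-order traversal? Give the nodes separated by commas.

The first element of pre-order is the root; it splits in-order into left and right subtrees.
Root fir: left subtree has 7 nodes {daisy, rye, fern, yew, iris, hop, ash}, right has 6 {reed, lily, tulip, elm, plum, aster}.
  Root rye: left subtree has 1 node {daisy}, right has 5 {fern, yew, iris, hop, ash}.
    Root hop: left subtree has 3 nodes {fern, yew, iris}, right has 1 {ash}.
      Root yew: left subtree has 1 node {fern}, right has 1 {iris}.
  Root tulip: left subtree has 2 nodes {reed, lily}, right has 3 {elm, plum, aster}.
    Root reed: left subtree has 0 nodes { }, right has 1 {lily}.
    Root aster: left subtree has 2 nodes {elm, plum}, right has 0 { }.
      Root plum: left subtree has 1 node {elm}, right has 0 { }.

daisy, fern, iris, yew, ash, hop, rye, lily, reed, elm, plum, aster, tulip, fir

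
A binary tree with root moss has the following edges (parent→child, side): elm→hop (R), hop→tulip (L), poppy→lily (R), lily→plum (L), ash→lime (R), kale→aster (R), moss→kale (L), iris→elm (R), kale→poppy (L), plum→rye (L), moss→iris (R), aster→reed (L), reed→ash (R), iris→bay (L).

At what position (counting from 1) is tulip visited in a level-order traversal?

Level-order visits nodes level by level from the root, left to right within each level.
Level 0: moss
Level 1: kale, iris
Level 2: poppy, aster, bay, elm
Level 3: lily, reed, hop
Level 4: plum, ash, tulip
Level 5: rye, lime
Full level-order sequence: moss, kale, iris, poppy, aster, bay, elm, lily, reed, hop, plum, ash, tulip, rye, lime.

13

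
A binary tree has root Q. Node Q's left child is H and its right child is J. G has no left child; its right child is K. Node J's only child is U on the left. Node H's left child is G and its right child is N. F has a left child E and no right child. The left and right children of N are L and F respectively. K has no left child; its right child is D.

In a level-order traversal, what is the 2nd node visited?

H

Level-order visits nodes level by level from the root, left to right within each level.
Level 0: Q
Level 1: H, J
Level 2: G, N, U
Level 3: K, L, F
Level 4: D, E
Full level-order sequence: Q, H, J, G, N, U, K, L, F, D, E.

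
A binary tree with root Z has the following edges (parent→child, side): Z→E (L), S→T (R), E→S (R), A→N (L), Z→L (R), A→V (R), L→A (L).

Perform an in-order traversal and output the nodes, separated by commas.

E, S, T, Z, N, A, V, L

In-order visits the left subtree, then the node, then the right subtree.
At Z: go left to E.
  At E: no left child.
  Visit E.
  At E: go right to S.
    At S: no left child.
    Visit S.
    At S: go right to T.
      T is a leaf — visit T.
Visit Z.
At Z: go right to L.
  At L: go left to A.
    At A: go left to N.
      N is a leaf — visit N.
    Visit A.
    At A: go right to V.
      V is a leaf — visit V.
  Visit L.
  At L: no right child.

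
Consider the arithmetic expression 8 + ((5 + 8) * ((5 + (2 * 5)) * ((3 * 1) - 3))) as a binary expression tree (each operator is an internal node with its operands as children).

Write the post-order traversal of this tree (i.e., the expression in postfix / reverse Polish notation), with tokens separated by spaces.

Post-order on an expression tree gives postfix notation: for each operator, emit left operand, right operand, then the operator.

8 5 8 + 5 2 5 * + 3 1 * 3 - * * +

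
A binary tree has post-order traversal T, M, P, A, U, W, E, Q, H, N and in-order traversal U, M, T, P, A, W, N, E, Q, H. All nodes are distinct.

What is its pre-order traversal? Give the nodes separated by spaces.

N W U A P M T H Q E

The last element of post-order is the root; it splits in-order into left and right subtrees.
Root N: left subtree has 6 nodes {U, M, T, P, A, W}, right has 3 {E, Q, H}.
  Root W: left subtree has 5 nodes {U, M, T, P, A}, right has 0 { }.
    Root U: left subtree has 0 nodes { }, right has 4 {M, T, P, A}.
      Root A: left subtree has 3 nodes {M, T, P}, right has 0 { }.
        Root P: left subtree has 2 nodes {M, T}, right has 0 { }.
          Root M: left subtree has 0 nodes { }, right has 1 {T}.
  Root H: left subtree has 2 nodes {E, Q}, right has 0 { }.
    Root Q: left subtree has 1 node {E}, right has 0 { }.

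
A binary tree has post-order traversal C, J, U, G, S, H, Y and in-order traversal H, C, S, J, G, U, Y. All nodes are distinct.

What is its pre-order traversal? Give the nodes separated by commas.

Y, H, S, C, G, J, U

The last element of post-order is the root; it splits in-order into left and right subtrees.
Root Y: left subtree has 6 nodes {H, C, S, J, G, U}, right has 0 { }.
  Root H: left subtree has 0 nodes { }, right has 5 {C, S, J, G, U}.
    Root S: left subtree has 1 node {C}, right has 3 {J, G, U}.
      Root G: left subtree has 1 node {J}, right has 1 {U}.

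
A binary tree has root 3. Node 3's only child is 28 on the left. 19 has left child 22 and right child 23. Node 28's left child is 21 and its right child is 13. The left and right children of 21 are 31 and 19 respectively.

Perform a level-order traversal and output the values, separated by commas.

Level-order visits nodes level by level from the root, left to right within each level.
Level 0: 3
Level 1: 28
Level 2: 21, 13
Level 3: 31, 19
Level 4: 22, 23

3, 28, 21, 13, 31, 19, 22, 23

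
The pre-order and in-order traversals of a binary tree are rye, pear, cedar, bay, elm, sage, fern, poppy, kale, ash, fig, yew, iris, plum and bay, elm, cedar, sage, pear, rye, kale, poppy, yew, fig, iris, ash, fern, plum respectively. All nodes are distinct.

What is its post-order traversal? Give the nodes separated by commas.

The first element of pre-order is the root; it splits in-order into left and right subtrees.
Root rye: left subtree has 5 nodes {bay, elm, cedar, sage, pear}, right has 8 {kale, poppy, yew, fig, iris, ash, fern, plum}.
  Root pear: left subtree has 4 nodes {bay, elm, cedar, sage}, right has 0 { }.
    Root cedar: left subtree has 2 nodes {bay, elm}, right has 1 {sage}.
      Root bay: left subtree has 0 nodes { }, right has 1 {elm}.
  Root fern: left subtree has 6 nodes {kale, poppy, yew, fig, iris, ash}, right has 1 {plum}.
    Root poppy: left subtree has 1 node {kale}, right has 4 {yew, fig, iris, ash}.
      Root ash: left subtree has 3 nodes {yew, fig, iris}, right has 0 { }.
        Root fig: left subtree has 1 node {yew}, right has 1 {iris}.

elm, bay, sage, cedar, pear, kale, yew, iris, fig, ash, poppy, plum, fern, rye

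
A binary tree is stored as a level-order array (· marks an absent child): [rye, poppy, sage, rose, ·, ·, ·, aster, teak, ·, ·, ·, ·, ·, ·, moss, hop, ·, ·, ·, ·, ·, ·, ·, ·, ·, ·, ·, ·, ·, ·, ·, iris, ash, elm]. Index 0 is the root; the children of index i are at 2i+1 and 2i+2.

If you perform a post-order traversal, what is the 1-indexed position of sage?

Post-order visits the left subtree, then the right subtree, then the node.
At rye: go left to poppy.
  At poppy: go left to rose.
    At rose: go left to aster.
      At aster: go left to moss.
        At moss: no left child.
        At moss: go right to iris.
          iris is a leaf — visit iris.
        Visit moss.
      At aster: go right to hop.
        At hop: go left to ash.
          ash is a leaf — visit ash.
        At hop: go right to elm.
          elm is a leaf — visit elm.
        Visit hop.
      Visit aster.
    At rose: go right to teak.
      teak is a leaf — visit teak.
    Visit rose.
  At poppy: no right child.
  Visit poppy.
At rye: go right to sage.
  sage is a leaf — visit sage.
Visit rye.
Full post-order sequence: iris, moss, ash, elm, hop, aster, teak, rose, poppy, sage, rye.

10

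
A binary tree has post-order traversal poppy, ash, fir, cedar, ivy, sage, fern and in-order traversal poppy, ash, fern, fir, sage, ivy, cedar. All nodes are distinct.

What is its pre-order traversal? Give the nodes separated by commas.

fern, ash, poppy, sage, fir, ivy, cedar

The last element of post-order is the root; it splits in-order into left and right subtrees.
Root fern: left subtree has 2 nodes {poppy, ash}, right has 4 {fir, sage, ivy, cedar}.
  Root ash: left subtree has 1 node {poppy}, right has 0 { }.
  Root sage: left subtree has 1 node {fir}, right has 2 {ivy, cedar}.
    Root ivy: left subtree has 0 nodes { }, right has 1 {cedar}.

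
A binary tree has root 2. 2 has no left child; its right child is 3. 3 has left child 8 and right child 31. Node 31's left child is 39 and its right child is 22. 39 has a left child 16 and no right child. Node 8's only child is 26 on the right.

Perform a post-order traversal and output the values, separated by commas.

Post-order visits the left subtree, then the right subtree, then the node.
At 2: no left child.
At 2: go right to 3.
  At 3: go left to 8.
    At 8: no left child.
    At 8: go right to 26.
      26 is a leaf — visit 26.
    Visit 8.
  At 3: go right to 31.
    At 31: go left to 39.
      At 39: go left to 16.
        16 is a leaf — visit 16.
      At 39: no right child.
      Visit 39.
    At 31: go right to 22.
      22 is a leaf — visit 22.
    Visit 31.
  Visit 3.
Visit 2.

26, 8, 16, 39, 22, 31, 3, 2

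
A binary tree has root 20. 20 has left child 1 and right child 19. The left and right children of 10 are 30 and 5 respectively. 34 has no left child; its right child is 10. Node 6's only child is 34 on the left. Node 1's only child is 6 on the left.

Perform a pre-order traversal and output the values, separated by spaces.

20 1 6 34 10 30 5 19

Pre-order visits the node, then its left subtree, then its right subtree.
Visit 20.
At 20: go left to 1.
  Visit 1.
  At 1: go left to 6.
    Visit 6.
    At 6: go left to 34.
      Visit 34.
      At 34: no left child.
      At 34: go right to 10.
        Visit 10.
        At 10: go left to 30.
          30 is a leaf — visit 30.
        At 10: go right to 5.
          5 is a leaf — visit 5.
    At 6: no right child.
  At 1: no right child.
At 20: go right to 19.
  19 is a leaf — visit 19.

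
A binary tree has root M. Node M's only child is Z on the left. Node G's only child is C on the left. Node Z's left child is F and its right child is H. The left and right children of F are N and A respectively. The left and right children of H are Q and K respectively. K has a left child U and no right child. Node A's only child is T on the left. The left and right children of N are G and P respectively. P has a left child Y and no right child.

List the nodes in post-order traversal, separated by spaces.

Post-order visits the left subtree, then the right subtree, then the node.
At M: go left to Z.
  At Z: go left to F.
    At F: go left to N.
      At N: go left to G.
        At G: go left to C.
          C is a leaf — visit C.
        At G: no right child.
        Visit G.
      At N: go right to P.
        At P: go left to Y.
          Y is a leaf — visit Y.
        At P: no right child.
        Visit P.
      Visit N.
    At F: go right to A.
      At A: go left to T.
        T is a leaf — visit T.
      At A: no right child.
      Visit A.
    Visit F.
  At Z: go right to H.
    At H: go left to Q.
      Q is a leaf — visit Q.
    At H: go right to K.
      At K: go left to U.
        U is a leaf — visit U.
      At K: no right child.
      Visit K.
    Visit H.
  Visit Z.
At M: no right child.
Visit M.

C G Y P N T A F Q U K H Z M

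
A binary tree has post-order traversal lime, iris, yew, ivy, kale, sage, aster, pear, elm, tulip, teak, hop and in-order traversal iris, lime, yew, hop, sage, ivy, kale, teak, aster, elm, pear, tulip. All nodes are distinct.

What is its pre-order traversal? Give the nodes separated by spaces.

The last element of post-order is the root; it splits in-order into left and right subtrees.
Root hop: left subtree has 3 nodes {iris, lime, yew}, right has 8 {sage, ivy, kale, teak, aster, elm, pear, tulip}.
  Root yew: left subtree has 2 nodes {iris, lime}, right has 0 { }.
    Root iris: left subtree has 0 nodes { }, right has 1 {lime}.
  Root teak: left subtree has 3 nodes {sage, ivy, kale}, right has 4 {aster, elm, pear, tulip}.
    Root sage: left subtree has 0 nodes { }, right has 2 {ivy, kale}.
      Root kale: left subtree has 1 node {ivy}, right has 0 { }.
    Root tulip: left subtree has 3 nodes {aster, elm, pear}, right has 0 { }.
      Root elm: left subtree has 1 node {aster}, right has 1 {pear}.

hop yew iris lime teak sage kale ivy tulip elm aster pear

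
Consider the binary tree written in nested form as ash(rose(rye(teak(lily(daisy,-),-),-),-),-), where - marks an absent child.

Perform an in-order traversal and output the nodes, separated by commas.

daisy, lily, teak, rye, rose, ash

In-order visits the left subtree, then the node, then the right subtree.
At ash: go left to rose.
  At rose: go left to rye.
    At rye: go left to teak.
      At teak: go left to lily.
        At lily: go left to daisy.
          daisy is a leaf — visit daisy.
        Visit lily.
        At lily: no right child.
      Visit teak.
      At teak: no right child.
    Visit rye.
    At rye: no right child.
  Visit rose.
  At rose: no right child.
Visit ash.
At ash: no right child.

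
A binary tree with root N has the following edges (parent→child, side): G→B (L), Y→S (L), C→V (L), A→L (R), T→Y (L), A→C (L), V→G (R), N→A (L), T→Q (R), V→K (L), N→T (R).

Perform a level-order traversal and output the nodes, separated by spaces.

N A T C L Y Q V S K G B

Level-order visits nodes level by level from the root, left to right within each level.
Level 0: N
Level 1: A, T
Level 2: C, L, Y, Q
Level 3: V, S
Level 4: K, G
Level 5: B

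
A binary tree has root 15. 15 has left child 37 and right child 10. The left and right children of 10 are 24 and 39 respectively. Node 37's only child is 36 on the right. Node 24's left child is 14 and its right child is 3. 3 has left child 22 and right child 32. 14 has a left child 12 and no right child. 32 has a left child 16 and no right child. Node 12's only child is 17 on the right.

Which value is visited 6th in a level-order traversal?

Level-order visits nodes level by level from the root, left to right within each level.
Level 0: 15
Level 1: 37, 10
Level 2: 36, 24, 39
Level 3: 14, 3
Level 4: 12, 22, 32
Level 5: 17, 16
Full level-order sequence: 15, 37, 10, 36, 24, 39, 14, 3, 12, 22, 32, 17, 16.

39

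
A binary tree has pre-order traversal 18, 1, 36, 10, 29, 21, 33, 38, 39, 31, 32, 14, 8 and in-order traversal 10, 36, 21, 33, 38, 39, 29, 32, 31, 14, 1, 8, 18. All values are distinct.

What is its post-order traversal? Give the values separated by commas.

The first element of pre-order is the root; it splits in-order into left and right subtrees.
Root 18: left subtree has 12 nodes {10, 36, 21, 33, 38, 39, 29, 32, 31, 14, 1, 8}, right has 0 { }.
  Root 1: left subtree has 10 nodes {10, 36, 21, 33, 38, 39, 29, 32, 31, 14}, right has 1 {8}.
    Root 36: left subtree has 1 node {10}, right has 8 {21, 33, 38, 39, 29, 32, 31, 14}.
      Root 29: left subtree has 4 nodes {21, 33, 38, 39}, right has 3 {32, 31, 14}.
        Root 21: left subtree has 0 nodes { }, right has 3 {33, 38, 39}.
          Root 33: left subtree has 0 nodes { }, right has 2 {38, 39}.
            Root 38: left subtree has 0 nodes { }, right has 1 {39}.
        Root 31: left subtree has 1 node {32}, right has 1 {14}.

10, 39, 38, 33, 21, 32, 14, 31, 29, 36, 8, 1, 18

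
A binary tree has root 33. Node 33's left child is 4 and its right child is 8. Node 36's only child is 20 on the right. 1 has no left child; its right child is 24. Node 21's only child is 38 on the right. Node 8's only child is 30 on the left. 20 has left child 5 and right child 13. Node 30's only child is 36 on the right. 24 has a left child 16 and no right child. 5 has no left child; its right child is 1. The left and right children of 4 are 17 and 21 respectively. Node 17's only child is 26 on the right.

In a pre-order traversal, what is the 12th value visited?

1

Pre-order visits the node, then its left subtree, then its right subtree.
Visit 33.
At 33: go left to 4.
  Visit 4.
  At 4: go left to 17.
    Visit 17.
    At 17: no left child.
    At 17: go right to 26.
      26 is a leaf — visit 26.
  At 4: go right to 21.
    Visit 21.
    At 21: no left child.
    At 21: go right to 38.
      38 is a leaf — visit 38.
At 33: go right to 8.
  Visit 8.
  At 8: go left to 30.
    Visit 30.
    At 30: no left child.
    At 30: go right to 36.
      Visit 36.
      At 36: no left child.
      At 36: go right to 20.
        Visit 20.
        At 20: go left to 5.
          Visit 5.
          At 5: no left child.
          At 5: go right to 1.
            Visit 1.
            At 1: no left child.
            At 1: go right to 24.
              Visit 24.
              At 24: go left to 16.
                16 is a leaf — visit 16.
              At 24: no right child.
        At 20: go right to 13.
          13 is a leaf — visit 13.
  At 8: no right child.
Full pre-order sequence: 33, 4, 17, 26, 21, 38, 8, 30, 36, 20, 5, 1, 24, 16, 13.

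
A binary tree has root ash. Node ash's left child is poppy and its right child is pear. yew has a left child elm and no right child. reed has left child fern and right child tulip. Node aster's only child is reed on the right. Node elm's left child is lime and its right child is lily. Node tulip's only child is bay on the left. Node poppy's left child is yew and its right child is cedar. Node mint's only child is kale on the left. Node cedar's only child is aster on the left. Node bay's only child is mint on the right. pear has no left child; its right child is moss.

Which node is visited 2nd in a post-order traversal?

lily

Post-order visits the left subtree, then the right subtree, then the node.
At ash: go left to poppy.
  At poppy: go left to yew.
    At yew: go left to elm.
      At elm: go left to lime.
        lime is a leaf — visit lime.
      At elm: go right to lily.
        lily is a leaf — visit lily.
      Visit elm.
    At yew: no right child.
    Visit yew.
  At poppy: go right to cedar.
    At cedar: go left to aster.
      At aster: no left child.
      At aster: go right to reed.
        At reed: go left to fern.
          fern is a leaf — visit fern.
        At reed: go right to tulip.
          At tulip: go left to bay.
            At bay: no left child.
            At bay: go right to mint.
              At mint: go left to kale.
                kale is a leaf — visit kale.
              At mint: no right child.
              Visit mint.
            Visit bay.
          At tulip: no right child.
          Visit tulip.
        Visit reed.
      Visit aster.
    At cedar: no right child.
    Visit cedar.
  Visit poppy.
At ash: go right to pear.
  At pear: no left child.
  At pear: go right to moss.
    moss is a leaf — visit moss.
  Visit pear.
Visit ash.
Full post-order sequence: lime, lily, elm, yew, fern, kale, mint, bay, tulip, reed, aster, cedar, poppy, moss, pear, ash.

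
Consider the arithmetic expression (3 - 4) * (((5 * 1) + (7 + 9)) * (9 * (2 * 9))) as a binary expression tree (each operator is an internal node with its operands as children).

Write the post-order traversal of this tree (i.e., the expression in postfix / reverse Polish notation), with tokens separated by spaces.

Post-order on an expression tree gives postfix notation: for each operator, emit left operand, right operand, then the operator.

3 4 - 5 1 * 7 9 + + 9 2 9 * * * *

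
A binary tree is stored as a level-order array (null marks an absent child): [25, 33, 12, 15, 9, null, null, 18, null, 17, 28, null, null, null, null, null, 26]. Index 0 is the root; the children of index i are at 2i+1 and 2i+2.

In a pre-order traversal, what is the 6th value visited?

Pre-order visits the node, then its left subtree, then its right subtree.
Visit 25.
At 25: go left to 33.
  Visit 33.
  At 33: go left to 15.
    Visit 15.
    At 15: go left to 18.
      Visit 18.
      At 18: no left child.
      At 18: go right to 26.
        26 is a leaf — visit 26.
    At 15: no right child.
  At 33: go right to 9.
    Visit 9.
    At 9: go left to 17.
      17 is a leaf — visit 17.
    At 9: go right to 28.
      28 is a leaf — visit 28.
At 25: go right to 12.
  12 is a leaf — visit 12.
Full pre-order sequence: 25, 33, 15, 18, 26, 9, 17, 28, 12.

9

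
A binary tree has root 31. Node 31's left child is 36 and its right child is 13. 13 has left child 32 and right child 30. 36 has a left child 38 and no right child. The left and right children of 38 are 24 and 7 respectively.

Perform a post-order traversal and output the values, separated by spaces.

Post-order visits the left subtree, then the right subtree, then the node.
At 31: go left to 36.
  At 36: go left to 38.
    At 38: go left to 24.
      24 is a leaf — visit 24.
    At 38: go right to 7.
      7 is a leaf — visit 7.
    Visit 38.
  At 36: no right child.
  Visit 36.
At 31: go right to 13.
  At 13: go left to 32.
    32 is a leaf — visit 32.
  At 13: go right to 30.
    30 is a leaf — visit 30.
  Visit 13.
Visit 31.

24 7 38 36 32 30 13 31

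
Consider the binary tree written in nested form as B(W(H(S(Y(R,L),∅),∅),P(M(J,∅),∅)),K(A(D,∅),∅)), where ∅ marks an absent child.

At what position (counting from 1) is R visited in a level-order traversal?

12

Level-order visits nodes level by level from the root, left to right within each level.
Level 0: B
Level 1: W, K
Level 2: H, P, A
Level 3: S, M, D
Level 4: Y, J
Level 5: R, L
Full level-order sequence: B, W, K, H, P, A, S, M, D, Y, J, R, L.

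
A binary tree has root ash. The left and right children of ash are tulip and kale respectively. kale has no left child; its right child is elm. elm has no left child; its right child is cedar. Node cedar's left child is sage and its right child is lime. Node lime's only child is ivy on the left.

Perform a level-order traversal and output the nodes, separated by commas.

Level-order visits nodes level by level from the root, left to right within each level.
Level 0: ash
Level 1: tulip, kale
Level 2: elm
Level 3: cedar
Level 4: sage, lime
Level 5: ivy

ash, tulip, kale, elm, cedar, sage, lime, ivy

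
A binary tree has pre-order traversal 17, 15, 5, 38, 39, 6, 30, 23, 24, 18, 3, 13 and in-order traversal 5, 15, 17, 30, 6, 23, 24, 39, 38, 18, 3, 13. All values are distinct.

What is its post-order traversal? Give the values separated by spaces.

The first element of pre-order is the root; it splits in-order into left and right subtrees.
Root 17: left subtree has 2 nodes {5, 15}, right has 9 {30, 6, 23, 24, 39, 38, 18, 3, 13}.
  Root 15: left subtree has 1 node {5}, right has 0 { }.
  Root 38: left subtree has 5 nodes {30, 6, 23, 24, 39}, right has 3 {18, 3, 13}.
    Root 39: left subtree has 4 nodes {30, 6, 23, 24}, right has 0 { }.
      Root 6: left subtree has 1 node {30}, right has 2 {23, 24}.
        Root 23: left subtree has 0 nodes { }, right has 1 {24}.
    Root 18: left subtree has 0 nodes { }, right has 2 {3, 13}.
      Root 3: left subtree has 0 nodes { }, right has 1 {13}.

5 15 30 24 23 6 39 13 3 18 38 17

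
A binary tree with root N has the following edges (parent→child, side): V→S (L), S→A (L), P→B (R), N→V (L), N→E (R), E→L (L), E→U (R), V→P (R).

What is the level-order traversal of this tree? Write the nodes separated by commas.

Level-order visits nodes level by level from the root, left to right within each level.
Level 0: N
Level 1: V, E
Level 2: S, P, L, U
Level 3: A, B

N, V, E, S, P, L, U, A, B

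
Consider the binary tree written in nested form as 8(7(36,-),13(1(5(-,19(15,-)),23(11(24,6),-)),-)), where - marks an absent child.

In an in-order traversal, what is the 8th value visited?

In-order visits the left subtree, then the node, then the right subtree.
At 8: go left to 7.
  At 7: go left to 36.
    36 is a leaf — visit 36.
  Visit 7.
  At 7: no right child.
Visit 8.
At 8: go right to 13.
  At 13: go left to 1.
    At 1: go left to 5.
      At 5: no left child.
      Visit 5.
      At 5: go right to 19.
        At 19: go left to 15.
          15 is a leaf — visit 15.
        Visit 19.
        At 19: no right child.
    Visit 1.
    At 1: go right to 23.
      At 23: go left to 11.
        At 11: go left to 24.
          24 is a leaf — visit 24.
        Visit 11.
        At 11: go right to 6.
          6 is a leaf — visit 6.
      Visit 23.
      At 23: no right child.
  Visit 13.
  At 13: no right child.
Full in-order sequence: 36, 7, 8, 5, 15, 19, 1, 24, 11, 6, 23, 13.

24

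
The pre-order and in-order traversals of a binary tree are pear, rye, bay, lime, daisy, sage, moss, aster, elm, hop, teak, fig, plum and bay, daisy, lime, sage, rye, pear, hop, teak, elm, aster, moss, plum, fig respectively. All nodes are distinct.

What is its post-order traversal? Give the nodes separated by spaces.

The first element of pre-order is the root; it splits in-order into left and right subtrees.
Root pear: left subtree has 5 nodes {bay, daisy, lime, sage, rye}, right has 7 {hop, teak, elm, aster, moss, plum, fig}.
  Root rye: left subtree has 4 nodes {bay, daisy, lime, sage}, right has 0 { }.
    Root bay: left subtree has 0 nodes { }, right has 3 {daisy, lime, sage}.
      Root lime: left subtree has 1 node {daisy}, right has 1 {sage}.
  Root moss: left subtree has 4 nodes {hop, teak, elm, aster}, right has 2 {plum, fig}.
    Root aster: left subtree has 3 nodes {hop, teak, elm}, right has 0 { }.
      Root elm: left subtree has 2 nodes {hop, teak}, right has 0 { }.
        Root hop: left subtree has 0 nodes { }, right has 1 {teak}.
    Root fig: left subtree has 1 node {plum}, right has 0 { }.

daisy sage lime bay rye teak hop elm aster plum fig moss pear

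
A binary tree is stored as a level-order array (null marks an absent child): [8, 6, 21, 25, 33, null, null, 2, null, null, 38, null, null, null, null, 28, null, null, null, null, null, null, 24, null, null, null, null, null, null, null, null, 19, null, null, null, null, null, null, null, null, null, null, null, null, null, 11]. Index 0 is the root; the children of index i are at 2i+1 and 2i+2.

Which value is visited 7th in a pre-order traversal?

33

Pre-order visits the node, then its left subtree, then its right subtree.
Visit 8.
At 8: go left to 6.
  Visit 6.
  At 6: go left to 25.
    Visit 25.
    At 25: go left to 2.
      Visit 2.
      At 2: go left to 28.
        Visit 28.
        At 28: go left to 19.
          19 is a leaf — visit 19.
        At 28: no right child.
      At 2: no right child.
    At 25: no right child.
  At 6: go right to 33.
    Visit 33.
    At 33: no left child.
    At 33: go right to 38.
      Visit 38.
      At 38: no left child.
      At 38: go right to 24.
        Visit 24.
        At 24: go left to 11.
          11 is a leaf — visit 11.
        At 24: no right child.
At 8: go right to 21.
  21 is a leaf — visit 21.
Full pre-order sequence: 8, 6, 25, 2, 28, 19, 33, 38, 24, 11, 21.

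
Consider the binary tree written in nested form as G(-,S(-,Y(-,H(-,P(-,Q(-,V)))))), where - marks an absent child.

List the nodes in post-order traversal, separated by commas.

V, Q, P, H, Y, S, G

Post-order visits the left subtree, then the right subtree, then the node.
At G: no left child.
At G: go right to S.
  At S: no left child.
  At S: go right to Y.
    At Y: no left child.
    At Y: go right to H.
      At H: no left child.
      At H: go right to P.
        At P: no left child.
        At P: go right to Q.
          At Q: no left child.
          At Q: go right to V.
            V is a leaf — visit V.
          Visit Q.
        Visit P.
      Visit H.
    Visit Y.
  Visit S.
Visit G.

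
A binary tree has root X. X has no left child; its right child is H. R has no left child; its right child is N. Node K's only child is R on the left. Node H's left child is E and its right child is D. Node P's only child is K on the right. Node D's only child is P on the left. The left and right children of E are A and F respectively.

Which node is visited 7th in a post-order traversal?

P

Post-order visits the left subtree, then the right subtree, then the node.
At X: no left child.
At X: go right to H.
  At H: go left to E.
    At E: go left to A.
      A is a leaf — visit A.
    At E: go right to F.
      F is a leaf — visit F.
    Visit E.
  At H: go right to D.
    At D: go left to P.
      At P: no left child.
      At P: go right to K.
        At K: go left to R.
          At R: no left child.
          At R: go right to N.
            N is a leaf — visit N.
          Visit R.
        At K: no right child.
        Visit K.
      Visit P.
    At D: no right child.
    Visit D.
  Visit H.
Visit X.
Full post-order sequence: A, F, E, N, R, K, P, D, H, X.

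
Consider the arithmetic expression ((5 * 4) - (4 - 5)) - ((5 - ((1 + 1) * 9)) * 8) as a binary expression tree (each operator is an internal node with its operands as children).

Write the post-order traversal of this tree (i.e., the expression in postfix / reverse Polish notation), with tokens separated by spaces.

Post-order on an expression tree gives postfix notation: for each operator, emit left operand, right operand, then the operator.

5 4 * 4 5 - - 5 1 1 + 9 * - 8 * -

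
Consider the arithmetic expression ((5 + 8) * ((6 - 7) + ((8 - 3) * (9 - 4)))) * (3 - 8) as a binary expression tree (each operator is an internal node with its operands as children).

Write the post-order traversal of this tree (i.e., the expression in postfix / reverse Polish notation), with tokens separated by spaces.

5 8 + 6 7 - 8 3 - 9 4 - * + * 3 8 - *

Post-order on an expression tree gives postfix notation: for each operator, emit left operand, right operand, then the operator.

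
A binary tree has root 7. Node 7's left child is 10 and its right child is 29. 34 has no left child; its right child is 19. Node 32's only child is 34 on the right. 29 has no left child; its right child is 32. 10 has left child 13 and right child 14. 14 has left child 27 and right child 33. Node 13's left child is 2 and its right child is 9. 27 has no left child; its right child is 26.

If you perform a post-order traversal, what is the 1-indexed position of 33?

6

Post-order visits the left subtree, then the right subtree, then the node.
At 7: go left to 10.
  At 10: go left to 13.
    At 13: go left to 2.
      2 is a leaf — visit 2.
    At 13: go right to 9.
      9 is a leaf — visit 9.
    Visit 13.
  At 10: go right to 14.
    At 14: go left to 27.
      At 27: no left child.
      At 27: go right to 26.
        26 is a leaf — visit 26.
      Visit 27.
    At 14: go right to 33.
      33 is a leaf — visit 33.
    Visit 14.
  Visit 10.
At 7: go right to 29.
  At 29: no left child.
  At 29: go right to 32.
    At 32: no left child.
    At 32: go right to 34.
      At 34: no left child.
      At 34: go right to 19.
        19 is a leaf — visit 19.
      Visit 34.
    Visit 32.
  Visit 29.
Visit 7.
Full post-order sequence: 2, 9, 13, 26, 27, 33, 14, 10, 19, 34, 32, 29, 7.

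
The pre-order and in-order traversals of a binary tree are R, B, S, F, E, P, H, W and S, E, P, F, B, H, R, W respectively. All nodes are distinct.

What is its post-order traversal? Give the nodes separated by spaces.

The first element of pre-order is the root; it splits in-order into left and right subtrees.
Root R: left subtree has 6 nodes {S, E, P, F, B, H}, right has 1 {W}.
  Root B: left subtree has 4 nodes {S, E, P, F}, right has 1 {H}.
    Root S: left subtree has 0 nodes { }, right has 3 {E, P, F}.
      Root F: left subtree has 2 nodes {E, P}, right has 0 { }.
        Root E: left subtree has 0 nodes { }, right has 1 {P}.

P E F S H B W R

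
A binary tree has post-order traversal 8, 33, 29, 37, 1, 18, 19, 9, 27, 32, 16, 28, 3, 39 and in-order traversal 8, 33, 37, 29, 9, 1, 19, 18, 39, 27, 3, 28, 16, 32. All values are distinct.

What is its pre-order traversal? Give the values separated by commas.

39, 9, 37, 33, 8, 29, 19, 1, 18, 3, 27, 28, 16, 32

The last element of post-order is the root; it splits in-order into left and right subtrees.
Root 39: left subtree has 8 nodes {8, 33, 37, 29, 9, 1, 19, 18}, right has 5 {27, 3, 28, 16, 32}.
  Root 9: left subtree has 4 nodes {8, 33, 37, 29}, right has 3 {1, 19, 18}.
    Root 37: left subtree has 2 nodes {8, 33}, right has 1 {29}.
      Root 33: left subtree has 1 node {8}, right has 0 { }.
    Root 19: left subtree has 1 node {1}, right has 1 {18}.
  Root 3: left subtree has 1 node {27}, right has 3 {28, 16, 32}.
    Root 28: left subtree has 0 nodes { }, right has 2 {16, 32}.
      Root 16: left subtree has 0 nodes { }, right has 1 {32}.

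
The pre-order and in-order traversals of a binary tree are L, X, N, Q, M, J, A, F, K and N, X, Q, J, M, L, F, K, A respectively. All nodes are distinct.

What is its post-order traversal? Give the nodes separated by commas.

N, J, M, Q, X, K, F, A, L

The first element of pre-order is the root; it splits in-order into left and right subtrees.
Root L: left subtree has 5 nodes {N, X, Q, J, M}, right has 3 {F, K, A}.
  Root X: left subtree has 1 node {N}, right has 3 {Q, J, M}.
    Root Q: left subtree has 0 nodes { }, right has 2 {J, M}.
      Root M: left subtree has 1 node {J}, right has 0 { }.
  Root A: left subtree has 2 nodes {F, K}, right has 0 { }.
    Root F: left subtree has 0 nodes { }, right has 1 {K}.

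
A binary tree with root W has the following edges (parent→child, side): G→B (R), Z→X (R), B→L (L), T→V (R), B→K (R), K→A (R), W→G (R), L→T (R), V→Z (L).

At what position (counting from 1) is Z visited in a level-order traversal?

9

Level-order visits nodes level by level from the root, left to right within each level.
Level 0: W
Level 1: G
Level 2: B
Level 3: L, K
Level 4: T, A
Level 5: V
Level 6: Z
Level 7: X
Full level-order sequence: W, G, B, L, K, T, A, V, Z, X.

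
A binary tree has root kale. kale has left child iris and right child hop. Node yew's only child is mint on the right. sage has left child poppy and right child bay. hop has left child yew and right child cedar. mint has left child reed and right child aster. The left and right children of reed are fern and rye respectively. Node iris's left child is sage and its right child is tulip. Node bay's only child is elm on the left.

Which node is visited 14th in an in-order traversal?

In-order visits the left subtree, then the node, then the right subtree.
At kale: go left to iris.
  At iris: go left to sage.
    At sage: go left to poppy.
      poppy is a leaf — visit poppy.
    Visit sage.
    At sage: go right to bay.
      At bay: go left to elm.
        elm is a leaf — visit elm.
      Visit bay.
      At bay: no right child.
  Visit iris.
  At iris: go right to tulip.
    tulip is a leaf — visit tulip.
Visit kale.
At kale: go right to hop.
  At hop: go left to yew.
    At yew: no left child.
    Visit yew.
    At yew: go right to mint.
      At mint: go left to reed.
        At reed: go left to fern.
          fern is a leaf — visit fern.
        Visit reed.
        At reed: go right to rye.
          rye is a leaf — visit rye.
      Visit mint.
      At mint: go right to aster.
        aster is a leaf — visit aster.
  Visit hop.
  At hop: go right to cedar.
    cedar is a leaf — visit cedar.
Full in-order sequence: poppy, sage, elm, bay, iris, tulip, kale, yew, fern, reed, rye, mint, aster, hop, cedar.

hop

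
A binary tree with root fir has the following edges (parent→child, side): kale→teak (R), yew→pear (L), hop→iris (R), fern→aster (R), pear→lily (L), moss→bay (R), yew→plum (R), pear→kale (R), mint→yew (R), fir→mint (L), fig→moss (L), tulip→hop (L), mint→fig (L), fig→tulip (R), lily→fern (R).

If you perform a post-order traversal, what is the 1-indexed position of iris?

3

Post-order visits the left subtree, then the right subtree, then the node.
At fir: go left to mint.
  At mint: go left to fig.
    At fig: go left to moss.
      At moss: no left child.
      At moss: go right to bay.
        bay is a leaf — visit bay.
      Visit moss.
    At fig: go right to tulip.
      At tulip: go left to hop.
        At hop: no left child.
        At hop: go right to iris.
          iris is a leaf — visit iris.
        Visit hop.
      At tulip: no right child.
      Visit tulip.
    Visit fig.
  At mint: go right to yew.
    At yew: go left to pear.
      At pear: go left to lily.
        At lily: no left child.
        At lily: go right to fern.
          At fern: no left child.
          At fern: go right to aster.
            aster is a leaf — visit aster.
          Visit fern.
        Visit lily.
      At pear: go right to kale.
        At kale: no left child.
        At kale: go right to teak.
          teak is a leaf — visit teak.
        Visit kale.
      Visit pear.
    At yew: go right to plum.
      plum is a leaf — visit plum.
    Visit yew.
  Visit mint.
At fir: no right child.
Visit fir.
Full post-order sequence: bay, moss, iris, hop, tulip, fig, aster, fern, lily, teak, kale, pear, plum, yew, mint, fir.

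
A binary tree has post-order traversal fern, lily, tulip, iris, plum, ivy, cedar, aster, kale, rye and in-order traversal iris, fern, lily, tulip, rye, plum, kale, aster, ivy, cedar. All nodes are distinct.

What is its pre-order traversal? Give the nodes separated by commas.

The last element of post-order is the root; it splits in-order into left and right subtrees.
Root rye: left subtree has 4 nodes {iris, fern, lily, tulip}, right has 5 {plum, kale, aster, ivy, cedar}.
  Root iris: left subtree has 0 nodes { }, right has 3 {fern, lily, tulip}.
    Root tulip: left subtree has 2 nodes {fern, lily}, right has 0 { }.
      Root lily: left subtree has 1 node {fern}, right has 0 { }.
  Root kale: left subtree has 1 node {plum}, right has 3 {aster, ivy, cedar}.
    Root aster: left subtree has 0 nodes { }, right has 2 {ivy, cedar}.
      Root cedar: left subtree has 1 node {ivy}, right has 0 { }.

rye, iris, tulip, lily, fern, kale, plum, aster, cedar, ivy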